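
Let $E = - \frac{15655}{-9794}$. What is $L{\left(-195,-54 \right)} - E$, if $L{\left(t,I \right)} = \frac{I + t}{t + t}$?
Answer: $- \frac{305562}{318305} \approx -0.95997$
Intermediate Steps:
$E = \frac{15655}{9794}$ ($E = \left(-15655\right) \left(- \frac{1}{9794}\right) = \frac{15655}{9794} \approx 1.5984$)
$L{\left(t,I \right)} = \frac{I + t}{2 t}$
$L{\left(-195,-54 \right)} - E = \frac{-54 - 195}{2 \left(-195\right)} - \frac{15655}{9794} = \frac{1}{2} \left(- \frac{1}{195}\right) \left(-249\right) - \frac{15655}{9794} = \frac{83}{130} - \frac{15655}{9794} = - \frac{305562}{318305}$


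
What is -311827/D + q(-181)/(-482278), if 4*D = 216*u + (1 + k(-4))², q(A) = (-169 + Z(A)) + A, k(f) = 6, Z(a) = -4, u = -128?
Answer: 300779488835/6655195261 ≈ 45.195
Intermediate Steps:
q(A) = -173 + A (q(A) = (-169 - 4) + A = -173 + A)
D = -27599/4 (D = (216*(-128) + (1 + 6)²)/4 = (-27648 + 7²)/4 = (-27648 + 49)/4 = (¼)*(-27599) = -27599/4 ≈ -6899.8)
-311827/D + q(-181)/(-482278) = -311827/(-27599/4) + (-173 - 181)/(-482278) = -311827*(-4/27599) - 354*(-1/482278) = 1247308/27599 + 177/241139 = 300779488835/6655195261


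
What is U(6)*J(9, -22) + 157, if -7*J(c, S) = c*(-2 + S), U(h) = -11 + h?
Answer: 19/7 ≈ 2.7143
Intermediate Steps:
J(c, S) = -c*(-2 + S)/7
U(6)*J(9, -22) + 157 = (-11 + 6)*((1/7)*9*(2 - 1*(-22))) + 157 = -5*9*(2 + 22)/7 + 157 = -5*9*24/7 + 157 = -5*216/7 + 157 = -1080/7 + 157 = 19/7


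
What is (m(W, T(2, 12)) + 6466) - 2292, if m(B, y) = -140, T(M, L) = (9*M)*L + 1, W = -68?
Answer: 4034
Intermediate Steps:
T(M, L) = 1 + 9*L*M (T(M, L) = 9*L*M + 1 = 1 + 9*L*M)
(m(W, T(2, 12)) + 6466) - 2292 = (-140 + 6466) - 2292 = 6326 - 2292 = 4034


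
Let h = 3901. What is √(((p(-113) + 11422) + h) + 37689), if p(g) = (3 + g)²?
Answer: 2*√16278 ≈ 255.17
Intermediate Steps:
√(((p(-113) + 11422) + h) + 37689) = √((((3 - 113)² + 11422) + 3901) + 37689) = √((((-110)² + 11422) + 3901) + 37689) = √(((12100 + 11422) + 3901) + 37689) = √((23522 + 3901) + 37689) = √(27423 + 37689) = √65112 = 2*√16278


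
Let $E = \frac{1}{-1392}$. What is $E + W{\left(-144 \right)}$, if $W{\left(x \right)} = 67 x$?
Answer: $- \frac{13430017}{1392} \approx -9648.0$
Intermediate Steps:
$E = - \frac{1}{1392} \approx -0.00071839$
$E + W{\left(-144 \right)} = - \frac{1}{1392} + 67 \left(-144\right) = - \frac{1}{1392} - 9648 = - \frac{13430017}{1392}$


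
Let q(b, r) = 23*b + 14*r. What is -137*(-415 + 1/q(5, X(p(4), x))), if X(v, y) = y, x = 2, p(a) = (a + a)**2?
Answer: 8130128/143 ≈ 56854.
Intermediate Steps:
p(a) = 4*a**2 (p(a) = (2*a)**2 = 4*a**2)
q(b, r) = 14*r + 23*b
-137*(-415 + 1/q(5, X(p(4), x))) = -137*(-415 + 1/(14*2 + 23*5)) = -137*(-415 + 1/(28 + 115)) = -137*(-415 + 1/143) = -137*(-59344/143) = 8130128/143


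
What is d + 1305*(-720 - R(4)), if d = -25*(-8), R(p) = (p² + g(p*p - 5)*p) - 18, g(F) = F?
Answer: -994210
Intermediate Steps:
R(p) = -18 + p² + p*(-5 + p²) (R(p) = (p² + (p*p - 5)*p) - 18 = (p² + (p² - 5)*p) - 18 = (p² + (-5 + p²)*p) - 18 = (p² + p*(-5 + p²)) - 18 = -18 + p² + p*(-5 + p²))
d = 200
d + 1305*(-720 - R(4)) = 200 + 1305*(-720 - (-18 + 4² + 4*(-5 + 4²))) = 200 + 1305*(-720 - (-18 + 16 + 4*(-5 + 16))) = 200 + 1305*(-720 - (-18 + 16 + 4*11)) = 200 + 1305*(-720 - (-18 + 16 + 44)) = 200 + 1305*(-720 - 1*42) = 200 + 1305*(-720 - 42) = 200 + 1305*(-762) = 200 - 994410 = -994210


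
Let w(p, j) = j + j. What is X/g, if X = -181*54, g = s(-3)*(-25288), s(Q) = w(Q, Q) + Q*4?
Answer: -543/25288 ≈ -0.021473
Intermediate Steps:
w(p, j) = 2*j
s(Q) = 6*Q (s(Q) = 2*Q + Q*4 = 2*Q + 4*Q = 6*Q)
g = 455184 (g = (6*(-3))*(-25288) = -18*(-25288) = 455184)
X = -9774
X/g = -9774/455184 = -9774*1/455184 = -543/25288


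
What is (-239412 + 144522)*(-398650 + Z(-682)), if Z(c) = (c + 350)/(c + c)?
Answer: 12899305512630/341 ≈ 3.7828e+10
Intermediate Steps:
Z(c) = (350 + c)/(2*c) (Z(c) = (350 + c)/((2*c)) = (350 + c)*(1/(2*c)) = (350 + c)/(2*c))
(-239412 + 144522)*(-398650 + Z(-682)) = (-239412 + 144522)*(-398650 + (½)*(350 - 682)/(-682)) = -94890*(-398650 + (½)*(-1/682)*(-332)) = -94890*(-398650 + 83/341) = -94890*(-135939567/341) = 12899305512630/341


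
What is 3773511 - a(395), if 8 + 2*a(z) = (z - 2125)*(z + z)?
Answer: 4456865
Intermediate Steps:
a(z) = -4 + z*(-2125 + z) (a(z) = -4 + ((z - 2125)*(z + z))/2 = -4 + ((-2125 + z)*(2*z))/2 = -4 + (2*z*(-2125 + z))/2 = -4 + z*(-2125 + z))
3773511 - a(395) = 3773511 - (-4 + 395**2 - 2125*395) = 3773511 - (-4 + 156025 - 839375) = 3773511 - 1*(-683354) = 3773511 + 683354 = 4456865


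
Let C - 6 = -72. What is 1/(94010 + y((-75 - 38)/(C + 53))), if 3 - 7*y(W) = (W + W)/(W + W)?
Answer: 7/658072 ≈ 1.0637e-5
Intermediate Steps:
C = -66 (C = 6 - 72 = -66)
y(W) = 2/7 (y(W) = 3/7 - (W + W)/(7*(W + W)) = 3/7 - 2*W/(7*(2*W)) = 3/7 - 2*W*1/(2*W)/7 = 3/7 - ⅐*1 = 3/7 - ⅐ = 2/7)
1/(94010 + y((-75 - 38)/(C + 53))) = 1/(94010 + 2/7) = 1/(658072/7) = 7/658072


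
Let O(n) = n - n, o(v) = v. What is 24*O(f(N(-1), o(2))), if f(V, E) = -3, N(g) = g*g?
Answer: 0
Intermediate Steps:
N(g) = g**2
O(n) = 0
24*O(f(N(-1), o(2))) = 24*0 = 0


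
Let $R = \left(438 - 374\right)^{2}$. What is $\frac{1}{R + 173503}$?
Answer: $\frac{1}{177599} \approx 5.6307 \cdot 10^{-6}$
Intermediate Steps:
$R = 4096$ ($R = 64^{2} = 4096$)
$\frac{1}{R + 173503} = \frac{1}{4096 + 173503} = \frac{1}{177599}$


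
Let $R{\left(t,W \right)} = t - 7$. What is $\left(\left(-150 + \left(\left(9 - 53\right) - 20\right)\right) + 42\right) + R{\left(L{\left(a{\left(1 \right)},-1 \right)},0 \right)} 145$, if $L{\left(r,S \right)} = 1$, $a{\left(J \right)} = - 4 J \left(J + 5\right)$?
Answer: $-1042$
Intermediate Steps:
$a{\left(J \right)} = - 4 J \left(5 + J\right)$
$R{\left(t,W \right)} = -7 + t$ ($R{\left(t,W \right)} = t - 7 = -7 + t$)
$\left(\left(-150 + \left(\left(9 - 53\right) - 20\right)\right) + 42\right) + R{\left(L{\left(a{\left(1 \right)},-1 \right)},0 \right)} 145 = \left(\left(-150 + \left(\left(9 - 53\right) - 20\right)\right) + 42\right) + \left(-7 + 1\right) 145 = \left(\left(-150 - 64\right) + 42\right) - 870 = \left(-214 + 42\right) - 870 = -172 - 870 = -1042$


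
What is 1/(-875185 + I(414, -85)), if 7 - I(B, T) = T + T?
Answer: -1/875008 ≈ -1.1428e-6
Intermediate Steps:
I(B, T) = 7 - 2*T (I(B, T) = 7 - (T + T) = 7 - 2*T)
1/(-875185 + I(414, -85)) = 1/(-875185 + (7 - 2*(-85))) = 1/(-875185 + (7 + 170)) = 1/(-875185 + 177) = 1/(-875008) = -1/875008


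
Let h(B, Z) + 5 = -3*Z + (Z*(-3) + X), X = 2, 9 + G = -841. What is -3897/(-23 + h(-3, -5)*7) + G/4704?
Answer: -4618147/195216 ≈ -23.657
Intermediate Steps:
G = -850 (G = -9 - 841 = -850)
h(B, Z) = -3 - 6*Z (h(B, Z) = -5 + (-3*Z + (Z*(-3) + 2)) = -5 + (-3*Z + (-3*Z + 2)) = -5 + (-3*Z + (2 - 3*Z)) = -5 + (2 - 6*Z) = -3 - 6*Z)
-3897/(-23 + h(-3, -5)*7) + G/4704 = -3897/(-23 + (-3 - 6*(-5))*7) - 850/4704 = -3897/(-23 + (-3 + 30)*7) - 850*1/4704 = -3897/(-23 + 27*7) - 425/2352 = -3897/(-23 + 189) - 425/2352 = -3897/166 - 425/2352 = -4618147/195216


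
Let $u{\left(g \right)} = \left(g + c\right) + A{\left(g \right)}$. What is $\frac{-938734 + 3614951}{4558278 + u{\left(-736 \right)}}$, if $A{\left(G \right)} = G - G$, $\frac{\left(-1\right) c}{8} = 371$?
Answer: $\frac{2676217}{4554574} \approx 0.58759$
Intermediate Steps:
$c = -2968$ ($c = \left(-8\right) 371 = -2968$)
$A{\left(G \right)} = 0$
$u{\left(g \right)} = -2968 + g$ ($u{\left(g \right)} = \left(g - 2968\right) + 0 = \left(-2968 + g\right) + 0 = -2968 + g$)
$\frac{-938734 + 3614951}{4558278 + u{\left(-736 \right)}} = \frac{-938734 + 3614951}{4558278 - 3704} = \frac{2676217}{4558278 - 3704} = \frac{2676217}{4554574}$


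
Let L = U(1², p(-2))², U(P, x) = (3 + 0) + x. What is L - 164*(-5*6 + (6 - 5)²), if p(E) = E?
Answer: 4757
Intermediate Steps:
U(P, x) = 3 + x
L = 1 (L = (3 - 2)² = 1² = 1)
L - 164*(-5*6 + (6 - 5)²) = 1 - 164*(-5*6 + (6 - 5)²) = 1 - 164*(-30 + 1²) = 1 - 164*(-30 + 1) = 1 - 164*(-29) = 1 + 4756 = 4757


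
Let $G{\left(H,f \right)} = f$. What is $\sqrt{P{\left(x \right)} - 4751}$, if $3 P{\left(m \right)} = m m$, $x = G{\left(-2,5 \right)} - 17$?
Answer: $i \sqrt{4703} \approx 68.578 i$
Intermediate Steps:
$x = -12$ ($x = 5 - 17 = -12$)
$P{\left(m \right)} = \frac{m^{2}}{3}$ ($P{\left(m \right)} = \frac{m m}{3} = \frac{m^{2}}{3}$)
$\sqrt{P{\left(x \right)} - 4751} = \sqrt{\frac{\left(-12\right)^{2}}{3} - 4751} = \sqrt{\frac{1}{3} \cdot 144 - 4751} = \sqrt{48 - 4751} = \sqrt{-4703} = i \sqrt{4703}$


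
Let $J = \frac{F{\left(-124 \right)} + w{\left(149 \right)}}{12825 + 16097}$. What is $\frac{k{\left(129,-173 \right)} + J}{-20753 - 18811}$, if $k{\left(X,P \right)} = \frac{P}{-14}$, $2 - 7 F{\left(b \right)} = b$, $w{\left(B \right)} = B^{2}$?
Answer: $- \frac{147627}{444993892} \approx -0.00033175$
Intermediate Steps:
$F{\left(b \right)} = \frac{2}{7} - \frac{b}{7}$
$k{\left(X,P \right)} = - \frac{P}{14}$ ($k{\left(X,P \right)} = P \left(- \frac{1}{14}\right) = - \frac{P}{14}$)
$J = \frac{22219}{28922}$ ($J = \frac{\left(\frac{2}{7} - - \frac{124}{7}\right) + 149^{2}}{12825 + 16097} = \frac{\left(\frac{2}{7} + \frac{124}{7}\right) + 22201}{28922} = \left(18 + 22201\right) \frac{1}{28922} = 22219 \cdot \frac{1}{28922} = \frac{22219}{28922} \approx 0.76824$)
$\frac{k{\left(129,-173 \right)} + J}{-20753 - 18811} = \frac{\left(- \frac{1}{14}\right) \left(-173\right) + \frac{22219}{28922}}{-20753 - 18811} = \frac{\frac{173}{14} + \frac{22219}{28922}}{-39564} = \frac{1328643}{101227} \left(- \frac{1}{39564}\right) = - \frac{147627}{444993892}$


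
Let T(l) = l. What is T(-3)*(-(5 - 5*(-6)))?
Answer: 105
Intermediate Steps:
T(-3)*(-(5 - 5*(-6))) = -(-3)*(5 - 5*(-6)) = -(-3)*(5 + 30) = -(-3)*35 = -3*(-35) = 105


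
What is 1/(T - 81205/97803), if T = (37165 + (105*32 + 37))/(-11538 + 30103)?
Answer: 1815712695/2459514461 ≈ 0.73824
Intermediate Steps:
T = 40562/18565 (T = (37165 + (3360 + 37))/18565 = (37165 + 3397)*(1/18565) = 40562*(1/18565) = 40562/18565 ≈ 2.1849)
1/(T - 81205/97803) = 1/(40562/18565 - 81205/97803) = 1/(2459514461/1815712695) = 1815712695/2459514461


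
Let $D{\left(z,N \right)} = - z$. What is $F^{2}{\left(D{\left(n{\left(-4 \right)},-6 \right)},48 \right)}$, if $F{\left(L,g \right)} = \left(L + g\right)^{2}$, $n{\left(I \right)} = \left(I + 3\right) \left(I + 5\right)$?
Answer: $5764801$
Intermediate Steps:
$n{\left(I \right)} = \left(3 + I\right) \left(5 + I\right)$
$F^{2}{\left(D{\left(n{\left(-4 \right)},-6 \right)},48 \right)} = \left(\left(- (15 + \left(-4\right)^{2} + 8 \left(-4\right)) + 48\right)^{2}\right)^{2} = \left(\left(- (15 + 16 - 32) + 48\right)^{2}\right)^{2} = \left(\left(\left(-1\right) \left(-1\right) + 48\right)^{2}\right)^{2} = \left(\left(1 + 48\right)^{2}\right)^{2} = \left(49^{2}\right)^{2} = 2401^{2} = 5764801$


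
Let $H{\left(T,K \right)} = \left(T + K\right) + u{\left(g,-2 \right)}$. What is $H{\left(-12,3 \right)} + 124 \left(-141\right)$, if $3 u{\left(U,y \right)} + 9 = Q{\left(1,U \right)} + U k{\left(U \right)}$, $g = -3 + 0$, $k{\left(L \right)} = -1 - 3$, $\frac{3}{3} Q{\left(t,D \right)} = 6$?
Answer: $-17490$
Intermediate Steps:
$Q{\left(t,D \right)} = 6$
$k{\left(L \right)} = -4$
$g = -3$
$u{\left(U,y \right)} = -1 - \frac{4 U}{3}$ ($u{\left(U,y \right)} = -3 + \frac{6 + U \left(-4\right)}{3} = -3 + \frac{6 - 4 U}{3} = -3 - \left(-2 + \frac{4 U}{3}\right) = -1 - \frac{4 U}{3}$)
$H{\left(T,K \right)} = 3 + K + T$ ($H{\left(T,K \right)} = \left(T + K\right) - -3 = \left(K + T\right) + \left(-1 + 4\right) = \left(K + T\right) + 3 = 3 + K + T$)
$H{\left(-12,3 \right)} + 124 \left(-141\right) = \left(3 + 3 - 12\right) + 124 \left(-141\right) = -6 - 17484 = -17490$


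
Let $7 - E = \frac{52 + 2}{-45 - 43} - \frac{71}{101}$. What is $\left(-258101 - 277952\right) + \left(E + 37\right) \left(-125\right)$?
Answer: $- \frac{2407392907}{4444} \approx -5.4172 \cdot 10^{5}$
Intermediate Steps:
$E = \frac{36959}{4444}$ ($E = 7 - \left(\frac{52 + 2}{-45 - 43} - \frac{71}{101}\right) = 7 - \left(\frac{54}{-45 - 43} - \frac{71}{101}\right) = 7 - \left(\frac{54}{-88} - \frac{71}{101}\right) = 7 - \left(54 \left(- \frac{1}{88}\right) - \frac{71}{101}\right) = 7 - \left(- \frac{27}{44} - \frac{71}{101}\right) = 7 - - \frac{5851}{4444} = 7 + \frac{5851}{4444} = \frac{36959}{4444} \approx 8.3166$)
$\left(-258101 - 277952\right) + \left(E + 37\right) \left(-125\right) = \left(-258101 - 277952\right) + \left(\frac{36959}{4444} + 37\right) \left(-125\right) = -536053 + \frac{201387}{4444} \left(-125\right) = -536053 - \frac{25173375}{4444} = - \frac{2407392907}{4444}$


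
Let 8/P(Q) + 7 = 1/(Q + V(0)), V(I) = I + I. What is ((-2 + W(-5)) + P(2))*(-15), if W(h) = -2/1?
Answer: 1020/13 ≈ 78.462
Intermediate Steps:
V(I) = 2*I
P(Q) = 8/(-7 + 1/Q) (P(Q) = 8/(-7 + 1/(Q + 2*0)) = 8/(-7 + 1/(Q + 0)) = 8/(-7 + 1/Q))
W(h) = -2 (W(h) = -2*1 = -2)
((-2 + W(-5)) + P(2))*(-15) = ((-2 - 2) - 8*2/(-1 + 7*2))*(-15) = (-4 - 8*2/(-1 + 14))*(-15) = (-4 - 8*2/13)*(-15) = (-4 - 8*2*1/13)*(-15) = (-4 - 16/13)*(-15) = -68/13*(-15) = 1020/13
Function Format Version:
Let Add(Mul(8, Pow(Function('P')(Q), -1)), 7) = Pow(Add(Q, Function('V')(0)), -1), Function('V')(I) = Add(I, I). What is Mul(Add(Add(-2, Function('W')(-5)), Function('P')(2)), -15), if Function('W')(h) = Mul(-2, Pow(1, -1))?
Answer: Rational(1020, 13) ≈ 78.462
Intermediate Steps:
Function('V')(I) = Mul(2, I)
Function('P')(Q) = Mul(8, Pow(Add(-7, Pow(Q, -1)), -1)) (Function('P')(Q) = Mul(8, Pow(Add(-7, Pow(Add(Q, Mul(2, 0)), -1)), -1)) = Mul(8, Pow(Add(-7, Pow(Add(Q, 0), -1)), -1)) = Mul(8, Pow(Add(-7, Pow(Q, -1)), -1)))
Function('W')(h) = -2 (Function('W')(h) = Mul(-2, 1) = -2)
Mul(Add(Add(-2, Function('W')(-5)), Function('P')(2)), -15) = Mul(Add(Add(-2, -2), Mul(-8, 2, Pow(Add(-1, Mul(7, 2)), -1))), -15) = Mul(Add(-4, Mul(-8, 2, Pow(Add(-1, 14), -1))), -15) = Mul(Add(-4, Mul(-8, 2, Pow(13, -1))), -15) = Mul(Add(-4, Mul(-8, 2, Rational(1, 13))), -15) = Mul(Add(-4, Rational(-16, 13)), -15) = Mul(Rational(-68, 13), -15) = Rational(1020, 13)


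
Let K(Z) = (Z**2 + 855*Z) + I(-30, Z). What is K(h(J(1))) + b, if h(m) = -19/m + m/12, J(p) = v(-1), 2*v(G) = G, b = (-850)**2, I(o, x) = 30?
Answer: 435700921/576 ≈ 7.5643e+5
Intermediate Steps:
b = 722500
v(G) = G/2
J(p) = -1/2 (J(p) = (1/2)*(-1) = -1/2)
h(m) = -19/m + m/12 (h(m) = -19/m + m*(1/12) = -19/m + m/12)
K(Z) = 30 + Z**2 + 855*Z (K(Z) = (Z**2 + 855*Z) + 30 = 30 + Z**2 + 855*Z)
K(h(J(1))) + b = (30 + (-19/(-1/2) + (1/12)*(-1/2))**2 + 855*(-19/(-1/2) + (1/12)*(-1/2))) + 722500 = (30 + (-19*(-2) - 1/24)**2 + 855*(-19*(-2) - 1/24)) + 722500 = (30 + (38 - 1/24)**2 + 855*(38 - 1/24)) + 722500 = (30 + (911/24)**2 + 855*(911/24)) + 722500 = (30 + 829921/576 + 259635/8) + 722500 = 19540921/576 + 722500 = 435700921/576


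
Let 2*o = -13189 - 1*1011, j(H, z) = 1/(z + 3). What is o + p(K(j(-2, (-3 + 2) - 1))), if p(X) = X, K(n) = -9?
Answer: -7109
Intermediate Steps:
j(H, z) = 1/(3 + z)
o = -7100 (o = (-13189 - 1*1011)/2 = (-13189 - 1011)/2 = (½)*(-14200) = -7100)
o + p(K(j(-2, (-3 + 2) - 1))) = -7100 - 9 = -7109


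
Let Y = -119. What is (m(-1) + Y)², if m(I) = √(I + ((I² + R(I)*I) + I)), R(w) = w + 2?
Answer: (119 - I*√2)² ≈ 14159.0 - 336.58*I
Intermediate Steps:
R(w) = 2 + w
m(I) = √(I² + 2*I + I*(2 + I)) (m(I) = √(I + ((I² + (2 + I)*I) + I)) = √(I + ((I² + I*(2 + I)) + I)) = √(I + (I + I² + I*(2 + I))) = √(I² + 2*I + I*(2 + I)))
(m(-1) + Y)² = (√2*√(-(2 - 1)) - 119)² = (√2*√(-1*1) - 119)² = (√2*√(-1) - 119)² = (√2*I - 119)² = (I*√2 - 119)² = (-119 + I*√2)²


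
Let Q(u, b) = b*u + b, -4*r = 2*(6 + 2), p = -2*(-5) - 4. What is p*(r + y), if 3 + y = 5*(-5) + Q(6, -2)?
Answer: -276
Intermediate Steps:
p = 6 (p = 10 - 4 = 6)
r = -4 (r = -(6 + 2)/2 = -8/2 = -¼*16 = -4)
Q(u, b) = b + b*u
y = -42 (y = -3 + (5*(-5) - 2*(1 + 6)) = -3 + (-25 - 2*7) = -3 + (-25 - 14) = -3 - 39 = -42)
p*(r + y) = 6*(-4 - 42) = 6*(-46) = -276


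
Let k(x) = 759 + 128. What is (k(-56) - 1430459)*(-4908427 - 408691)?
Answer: 7601203013496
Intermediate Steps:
k(x) = 887
(k(-56) - 1430459)*(-4908427 - 408691) = (887 - 1430459)*(-4908427 - 408691) = -1429572*(-5317118) = 7601203013496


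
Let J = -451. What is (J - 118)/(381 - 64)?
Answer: -569/317 ≈ -1.7950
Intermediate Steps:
(J - 118)/(381 - 64) = (-451 - 118)/(381 - 64) = -569/317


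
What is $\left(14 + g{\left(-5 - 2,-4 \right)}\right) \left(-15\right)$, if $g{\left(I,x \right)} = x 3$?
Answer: $-30$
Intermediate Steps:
$g{\left(I,x \right)} = 3 x$
$\left(14 + g{\left(-5 - 2,-4 \right)}\right) \left(-15\right) = \left(14 + 3 \left(-4\right)\right) \left(-15\right) = \left(14 - 12\right) \left(-15\right) = 2 \left(-15\right) = -30$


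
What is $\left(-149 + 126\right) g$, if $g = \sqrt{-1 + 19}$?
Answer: $- 69 \sqrt{2} \approx -97.581$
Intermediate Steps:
$g = 3 \sqrt{2}$ ($g = \sqrt{18} = 3 \sqrt{2} \approx 4.2426$)
$\left(-149 + 126\right) g = \left(-149 + 126\right) 3 \sqrt{2} = - 23 \cdot 3 \sqrt{2} = - 69 \sqrt{2}$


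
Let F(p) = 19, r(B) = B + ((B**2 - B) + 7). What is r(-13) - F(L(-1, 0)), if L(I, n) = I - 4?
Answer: 157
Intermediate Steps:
L(I, n) = -4 + I
r(B) = 7 + B**2 (r(B) = B + (7 + B**2 - B) = 7 + B**2)
r(-13) - F(L(-1, 0)) = (7 + (-13)**2) - 1*19 = (7 + 169) - 19 = 176 - 19 = 157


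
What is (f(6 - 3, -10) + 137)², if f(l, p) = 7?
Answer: 20736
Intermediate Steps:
(f(6 - 3, -10) + 137)² = (7 + 137)² = 144² = 20736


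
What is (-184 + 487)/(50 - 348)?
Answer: -303/298 ≈ -1.0168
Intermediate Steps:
(-184 + 487)/(50 - 348) = 303/(-298) = 303*(-1/298) = -303/298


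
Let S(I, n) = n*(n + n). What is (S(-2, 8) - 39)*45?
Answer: 4005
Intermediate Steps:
S(I, n) = 2*n² (S(I, n) = n*(2*n) = 2*n²)
(S(-2, 8) - 39)*45 = (2*8² - 39)*45 = (2*64 - 39)*45 = (128 - 39)*45 = 89*45 = 4005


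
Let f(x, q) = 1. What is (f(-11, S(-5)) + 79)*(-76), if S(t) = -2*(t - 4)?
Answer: -6080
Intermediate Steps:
S(t) = 8 - 2*t (S(t) = -2*(-4 + t) = 8 - 2*t)
(f(-11, S(-5)) + 79)*(-76) = (1 + 79)*(-76) = 80*(-76) = -6080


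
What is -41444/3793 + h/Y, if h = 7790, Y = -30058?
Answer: -33559769/3000263 ≈ -11.186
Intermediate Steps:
-41444/3793 + h/Y = -41444/3793 + 7790/(-30058) = -41444*1/3793 + 7790*(-1/30058) = -41444/3793 - 205/791 = -33559769/3000263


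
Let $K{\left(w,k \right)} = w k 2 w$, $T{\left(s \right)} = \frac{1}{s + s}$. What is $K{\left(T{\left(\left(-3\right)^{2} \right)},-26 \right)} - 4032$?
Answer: $- \frac{326605}{81} \approx -4032.2$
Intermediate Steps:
$T{\left(s \right)} = \frac{1}{2 s}$
$K{\left(w,k \right)} = 2 k w^{2}$ ($K{\left(w,k \right)} = k w 2 w = 2 k w^{2}$)
$K{\left(T{\left(\left(-3\right)^{2} \right)},-26 \right)} - 4032 = 2 \left(-26\right) \left(\frac{1}{2 \left(-3\right)^{2}}\right)^{2} - 4032 = 2 \left(-26\right) \left(\frac{1}{2 \cdot 9}\right)^{2} - 4032 = 2 \left(-26\right) \left(\frac{1}{2} \cdot \frac{1}{9}\right)^{2} - 4032 = 2 \left(-26\right) \left(\frac{1}{18}\right)^{2} - 4032 = 2 \left(-26\right) \frac{1}{324} - 4032 = - \frac{13}{81} - 4032 = - \frac{326605}{81}$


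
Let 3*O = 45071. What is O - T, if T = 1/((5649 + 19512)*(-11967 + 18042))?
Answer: 2296413647774/152853075 ≈ 15024.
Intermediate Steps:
O = 45071/3 (O = (⅓)*45071 = 45071/3 ≈ 15024.)
T = 1/152853075 (T = 1/(25161*6075) = 1/152853075 ≈ 6.5422e-9)
O - T = 45071/3 - 1*1/152853075 = 45071/3 - 1/152853075 = 2296413647774/152853075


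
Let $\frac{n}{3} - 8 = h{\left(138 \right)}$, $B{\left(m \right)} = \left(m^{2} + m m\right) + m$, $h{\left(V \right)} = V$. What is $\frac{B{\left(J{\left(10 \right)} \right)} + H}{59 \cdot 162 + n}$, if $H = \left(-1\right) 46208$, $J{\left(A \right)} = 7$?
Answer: $- \frac{46103}{9996} \approx -4.6121$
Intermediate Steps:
$H = -46208$
$B{\left(m \right)} = m + 2 m^{2}$ ($B{\left(m \right)} = \left(m^{2} + m^{2}\right) + m = 2 m^{2} + m = m + 2 m^{2}$)
$n = 438$ ($n = 24 + 3 \cdot 138 = 24 + 414 = 438$)
$\frac{B{\left(J{\left(10 \right)} \right)} + H}{59 \cdot 162 + n} = \frac{7 \left(1 + 2 \cdot 7\right) - 46208}{59 \cdot 162 + 438} = \frac{7 \left(1 + 14\right) - 46208}{9558 + 438} = \frac{7 \cdot 15 - 46208}{9996} = \left(105 - 46208\right) \frac{1}{9996} = \left(-46103\right) \frac{1}{9996} = - \frac{46103}{9996}$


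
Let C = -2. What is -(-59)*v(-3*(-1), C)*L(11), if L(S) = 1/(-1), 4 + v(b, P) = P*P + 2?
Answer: -118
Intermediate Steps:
v(b, P) = -2 + P**2 (v(b, P) = -4 + (P*P + 2) = -4 + (P**2 + 2) = -4 + (2 + P**2) = -2 + P**2)
L(S) = -1
-(-59)*v(-3*(-1), C)*L(11) = -(-59)*(-2 + (-2)**2)*(-1) = -(-59)*(-2 + 4)*(-1) = -(-59)*2*(-1) = -(-59)*(-2) = -1*118 = -118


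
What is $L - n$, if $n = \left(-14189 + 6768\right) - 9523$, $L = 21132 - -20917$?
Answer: $58993$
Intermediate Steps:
$L = 42049$ ($L = 21132 + 20917 = 42049$)
$n = -16944$ ($n = -7421 - 9523 = -16944$)
$L - n = 42049 - -16944 = 42049 + 16944 = 58993$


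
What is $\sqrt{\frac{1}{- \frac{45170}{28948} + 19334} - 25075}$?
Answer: $\frac{i \sqrt{218146823077030701509}}{93272577} \approx 158.35 i$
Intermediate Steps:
$\sqrt{\frac{1}{- \frac{45170}{28948} + 19334} - 25075} = \sqrt{\frac{1}{\left(-45170\right) \frac{1}{28948} + 19334} - 25075} = \sqrt{\frac{1}{- \frac{22585}{14474} + 19334} - 25075} = \sqrt{\frac{1}{\frac{279817731}{14474}} - 25075} = \sqrt{\frac{14474}{279817731} - 25075} = \sqrt{- \frac{7016429590351}{279817731}} = \frac{i \sqrt{218146823077030701509}}{93272577}$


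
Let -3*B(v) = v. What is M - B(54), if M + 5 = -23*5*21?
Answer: -2402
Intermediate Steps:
B(v) = -v/3
M = -2420 (M = -5 - 23*5*21 = -5 - 115*21 = -5 - 2415 = -2420)
M - B(54) = -2420 - (-1)*54/3 = -2420 - 1*(-18) = -2420 + 18 = -2402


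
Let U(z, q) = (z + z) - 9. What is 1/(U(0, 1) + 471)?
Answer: 1/462 ≈ 0.0021645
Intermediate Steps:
U(z, q) = -9 + 2*z (U(z, q) = 2*z - 9 = -9 + 2*z)
1/(U(0, 1) + 471) = 1/((-9 + 2*0) + 471) = 1/((-9 + 0) + 471) = 1/(-9 + 471) = 1/462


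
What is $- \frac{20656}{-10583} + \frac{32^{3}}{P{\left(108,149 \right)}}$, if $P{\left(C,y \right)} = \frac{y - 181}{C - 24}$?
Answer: $- \frac{910286672}{10583} \approx -86014.0$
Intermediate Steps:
$P{\left(C,y \right)} = \frac{-181 + y}{-24 + C}$
$- \frac{20656}{-10583} + \frac{32^{3}}{P{\left(108,149 \right)}} = - \frac{20656}{-10583} + \frac{32^{3}}{\frac{1}{-24 + 108} \left(-181 + 149\right)} = \left(-20656\right) \left(- \frac{1}{10583}\right) + \frac{32768}{\frac{1}{84} \left(-32\right)} = \frac{20656}{10583} + \frac{32768}{\frac{1}{84} \left(-32\right)} = \frac{20656}{10583} + \frac{32768}{- \frac{8}{21}} = \frac{20656}{10583} + 32768 \left(- \frac{21}{8}\right) = \frac{20656}{10583} - 86016 = - \frac{910286672}{10583}$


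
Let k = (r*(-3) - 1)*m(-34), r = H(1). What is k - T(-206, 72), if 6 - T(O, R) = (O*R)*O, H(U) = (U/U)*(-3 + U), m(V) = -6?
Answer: 3055356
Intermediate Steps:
H(U) = -3 + U (H(U) = 1*(-3 + U) = -3 + U)
T(O, R) = 6 - R*O² (T(O, R) = 6 - O*R*O = 6 - R*O²)
r = -2 (r = -3 + 1 = -2)
k = -30 (k = (-2*(-3) - 1)*(-6) = (6 - 1)*(-6) = 5*(-6) = -30)
k - T(-206, 72) = -30 - (6 - 1*72*(-206)²) = -30 - (6 - 1*72*42436) = -30 - (6 - 3055392) = -30 - 1*(-3055386) = -30 + 3055386 = 3055356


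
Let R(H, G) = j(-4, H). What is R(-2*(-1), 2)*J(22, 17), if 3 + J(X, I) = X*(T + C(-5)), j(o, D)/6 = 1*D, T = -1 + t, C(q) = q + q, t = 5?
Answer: -1620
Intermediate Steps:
C(q) = 2*q
T = 4 (T = -1 + 5 = 4)
j(o, D) = 6*D (j(o, D) = 6*(1*D) = 6*D)
R(H, G) = 6*H
J(X, I) = -3 - 6*X (J(X, I) = -3 + X*(4 + 2*(-5)) = -3 + X*(4 - 10) = -3 + X*(-6) = -3 - 6*X)
R(-2*(-1), 2)*J(22, 17) = (6*(-2*(-1)))*(-3 - 6*22) = (6*2)*(-3 - 132) = 12*(-135) = -1620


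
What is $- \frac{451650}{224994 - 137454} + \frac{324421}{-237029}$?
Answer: $- \frac{4515132073}{691650622} \approx -6.5281$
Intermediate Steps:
$- \frac{451650}{224994 - 137454} + \frac{324421}{-237029} = - \frac{451650}{224994 - 137454} + 324421 \left(- \frac{1}{237029}\right) = - \frac{451650}{87540} - \frac{324421}{237029} = \left(-451650\right) \frac{1}{87540} - \frac{324421}{237029} = - \frac{15055}{2918} - \frac{324421}{237029} = - \frac{4515132073}{691650622}$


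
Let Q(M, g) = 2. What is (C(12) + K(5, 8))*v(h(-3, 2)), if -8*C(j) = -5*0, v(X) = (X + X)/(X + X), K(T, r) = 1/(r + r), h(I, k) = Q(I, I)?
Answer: 1/16 ≈ 0.062500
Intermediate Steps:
h(I, k) = 2
K(T, r) = 1/(2*r)
v(X) = 1 (v(X) = (2*X)/((2*X)) = (2*X)*(1/(2*X)) = 1)
C(j) = 0 (C(j) = -(-5)*0/8 = -1/8*0 = 0)
(C(12) + K(5, 8))*v(h(-3, 2)) = (0 + (1/2)/8)*1 = (0 + (1/2)*(1/8))*1 = (0 + 1/16)*1 = (1/16)*1 = 1/16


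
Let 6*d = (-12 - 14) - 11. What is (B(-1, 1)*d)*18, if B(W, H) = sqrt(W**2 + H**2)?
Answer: -111*sqrt(2) ≈ -156.98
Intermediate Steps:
B(W, H) = sqrt(H**2 + W**2)
d = -37/6 (d = ((-12 - 14) - 11)/6 = (-26 - 11)/6 = (1/6)*(-37) = -37/6 ≈ -6.1667)
(B(-1, 1)*d)*18 = (sqrt(1**2 + (-1)**2)*(-37/6))*18 = (sqrt(1 + 1)*(-37/6))*18 = (sqrt(2)*(-37/6))*18 = -37*sqrt(2)/6*18 = -111*sqrt(2)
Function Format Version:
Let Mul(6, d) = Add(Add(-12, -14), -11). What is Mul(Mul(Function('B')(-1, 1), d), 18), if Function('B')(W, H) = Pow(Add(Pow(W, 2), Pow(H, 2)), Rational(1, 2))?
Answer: Mul(-111, Pow(2, Rational(1, 2))) ≈ -156.98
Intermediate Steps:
Function('B')(W, H) = Pow(Add(Pow(H, 2), Pow(W, 2)), Rational(1, 2))
d = Rational(-37, 6) (d = Mul(Rational(1, 6), Add(Add(-12, -14), -11)) = Mul(Rational(1, 6), Add(-26, -11)) = Mul(Rational(1, 6), -37) = Rational(-37, 6) ≈ -6.1667)
Mul(Mul(Function('B')(-1, 1), d), 18) = Mul(Mul(Pow(Add(Pow(1, 2), Pow(-1, 2)), Rational(1, 2)), Rational(-37, 6)), 18) = Mul(Mul(Pow(Add(1, 1), Rational(1, 2)), Rational(-37, 6)), 18) = Mul(Mul(Pow(2, Rational(1, 2)), Rational(-37, 6)), 18) = Mul(Mul(Rational(-37, 6), Pow(2, Rational(1, 2))), 18) = Mul(-111, Pow(2, Rational(1, 2)))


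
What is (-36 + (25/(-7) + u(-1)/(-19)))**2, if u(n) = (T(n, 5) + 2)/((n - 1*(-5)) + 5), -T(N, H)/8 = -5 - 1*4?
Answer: 2292973225/1432809 ≈ 1600.3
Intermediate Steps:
T(N, H) = 72 (T(N, H) = -8*(-5 - 1*4) = -8*(-5 - 4) = -8*(-9) = 72)
u(n) = 74/(10 + n) (u(n) = (72 + 2)/((n - 1*(-5)) + 5) = 74/((n + 5) + 5) = 74/((5 + n) + 5) = 74/(10 + n))
(-36 + (25/(-7) + u(-1)/(-19)))**2 = (-36 + (25/(-7) + (74/(10 - 1))/(-19)))**2 = (-36 + (25*(-1/7) + (74/9)*(-1/19)))**2 = (-36 + (-25/7 + (74*(1/9))*(-1/19)))**2 = (-36 + (-25/7 + (74/9)*(-1/19)))**2 = (-36 + (-25/7 - 74/171))**2 = (-36 - 4793/1197)**2 = (-47885/1197)**2 = 2292973225/1432809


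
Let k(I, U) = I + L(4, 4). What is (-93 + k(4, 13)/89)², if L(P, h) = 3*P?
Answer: 68244121/7921 ≈ 8615.6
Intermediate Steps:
k(I, U) = 12 + I (k(I, U) = I + 3*4 = I + 12 = 12 + I)
(-93 + k(4, 13)/89)² = (-93 + (12 + 4)/89)² = (-93 + 16*(1/89))² = (-93 + 16/89)² = (-8261/89)² = 68244121/7921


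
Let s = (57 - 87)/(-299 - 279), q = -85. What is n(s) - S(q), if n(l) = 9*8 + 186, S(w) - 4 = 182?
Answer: 72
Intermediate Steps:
s = 15/289 (s = -30/(-578) = -30*(-1/578) = 15/289 ≈ 0.051903)
S(w) = 186 (S(w) = 4 + 182 = 186)
n(l) = 258 (n(l) = 72 + 186 = 258)
n(s) - S(q) = 258 - 1*186 = 258 - 186 = 72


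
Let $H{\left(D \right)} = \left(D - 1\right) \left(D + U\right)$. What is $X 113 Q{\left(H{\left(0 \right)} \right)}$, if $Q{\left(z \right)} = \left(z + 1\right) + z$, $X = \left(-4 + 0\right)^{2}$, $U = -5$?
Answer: $19888$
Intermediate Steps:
$X = 16$ ($X = \left(-4\right)^{2} = 16$)
$H{\left(D \right)} = \left(-1 + D\right) \left(-5 + D\right)$ ($H{\left(D \right)} = \left(D - 1\right) \left(D - 5\right) = \left(-1 + D\right) \left(-5 + D\right)$)
$Q{\left(z \right)} = 1 + 2 z$ ($Q{\left(z \right)} = \left(1 + z\right) + z = 1 + 2 z$)
$X 113 Q{\left(H{\left(0 \right)} \right)} = 16 \cdot 113 \left(1 + 2 \left(5 + 0^{2} - 0\right)\right) = 1808 \left(1 + 2 \left(5 + 0 + 0\right)\right) = 1808 \left(1 + 2 \cdot 5\right) = 1808 \left(1 + 10\right) = 1808 \cdot 11 = 19888$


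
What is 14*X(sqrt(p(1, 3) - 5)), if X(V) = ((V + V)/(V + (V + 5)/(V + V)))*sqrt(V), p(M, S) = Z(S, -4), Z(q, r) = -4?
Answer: 252*sqrt(3)*sqrt(I)*(13 + 3*I)/89 ≈ 34.678 + 55.485*I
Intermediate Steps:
p(M, S) = -4
X(V) = 2*V**(3/2)/(V + (5 + V)/(2*V)) (X(V) = ((2*V)/(V + (5 + V)/((2*V))))*sqrt(V) = ((2*V)/(V + (5 + V)*(1/(2*V))))*sqrt(V) = ((2*V)/(V + (5 + V)/(2*V)))*sqrt(V) = (2*V/(V + (5 + V)/(2*V)))*sqrt(V) = 2*V**(3/2)/(V + (5 + V)/(2*V)))
14*X(sqrt(p(1, 3) - 5)) = 14*(4*(sqrt(-4 - 5))**(5/2)/(5 + sqrt(-4 - 5) + 2*(sqrt(-4 - 5))**2)) = 14*(4*(sqrt(-9))**(5/2)/(5 + sqrt(-9) + 2*(sqrt(-9))**2)) = 14*(4*(3*I)**(5/2)/(5 + 3*I + 2*(3*I)**2)) = 14*(4*(9*sqrt(3)*(-sqrt(I)))/(5 + 3*I + 2*(-9))) = 14*(4*(9*sqrt(3)*(-sqrt(I)))/(5 + 3*I - 18)) = 14*(4*(9*sqrt(3)*(-sqrt(I)))/(-13 + 3*I)) = 14*(4*(9*sqrt(3)*(-sqrt(I)))*((-13 - 3*I)/178)) = 14*(-18*sqrt(3)*sqrt(I)*(-13 - 3*I)/89) = -252*sqrt(3)*sqrt(I)*(-13 - 3*I)/89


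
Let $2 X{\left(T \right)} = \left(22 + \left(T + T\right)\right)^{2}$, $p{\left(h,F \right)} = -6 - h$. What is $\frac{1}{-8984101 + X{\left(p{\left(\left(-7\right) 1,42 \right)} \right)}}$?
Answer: $- \frac{1}{8983813} \approx -1.1131 \cdot 10^{-7}$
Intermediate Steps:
$X{\left(T \right)} = \frac{\left(22 + 2 T\right)^{2}}{2}$ ($X{\left(T \right)} = \frac{\left(22 + \left(T + T\right)\right)^{2}}{2} = \frac{\left(22 + 2 T\right)^{2}}{2}$)
$\frac{1}{-8984101 + X{\left(p{\left(\left(-7\right) 1,42 \right)} \right)}} = \frac{1}{-8984101 + 2 \left(11 - \left(6 - 7\right)\right)^{2}} = \frac{1}{-8984101 + 2 \left(11 - -1\right)^{2}} = \frac{1}{-8984101 + 2 \left(11 + \left(-6 + 7\right)\right)^{2}} = \frac{1}{-8984101 + 2 \left(11 + 1\right)^{2}} = \frac{1}{-8984101 + 2 \cdot 12^{2}} = \frac{1}{-8984101 + 2 \cdot 144} = \frac{1}{-8984101 + 288} = \frac{1}{-8983813} = - \frac{1}{8983813}$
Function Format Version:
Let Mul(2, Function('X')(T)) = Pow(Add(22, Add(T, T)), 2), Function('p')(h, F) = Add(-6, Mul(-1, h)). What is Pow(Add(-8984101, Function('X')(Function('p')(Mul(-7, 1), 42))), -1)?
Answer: Rational(-1, 8983813) ≈ -1.1131e-7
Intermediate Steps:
Function('X')(T) = Mul(Rational(1, 2), Pow(Add(22, Mul(2, T)), 2)) (Function('X')(T) = Mul(Rational(1, 2), Pow(Add(22, Add(T, T)), 2)) = Mul(Rational(1, 2), Pow(Add(22, Mul(2, T)), 2)))
Pow(Add(-8984101, Function('X')(Function('p')(Mul(-7, 1), 42))), -1) = Pow(Add(-8984101, Mul(2, Pow(Add(11, Add(-6, Mul(-1, Mul(-7, 1)))), 2))), -1) = Pow(Add(-8984101, Mul(2, Pow(Add(11, Add(-6, Mul(-1, -7))), 2))), -1) = Pow(Add(-8984101, Mul(2, Pow(Add(11, Add(-6, 7)), 2))), -1) = Pow(Add(-8984101, Mul(2, Pow(Add(11, 1), 2))), -1) = Pow(Add(-8984101, Mul(2, Pow(12, 2))), -1) = Pow(Add(-8984101, Mul(2, 144)), -1) = Pow(Add(-8984101, 288), -1) = Pow(-8983813, -1) = Rational(-1, 8983813)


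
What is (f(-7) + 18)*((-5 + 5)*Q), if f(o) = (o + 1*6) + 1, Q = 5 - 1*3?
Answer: 0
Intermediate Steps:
Q = 2 (Q = 5 - 3 = 2)
f(o) = 7 + o (f(o) = (o + 6) + 1 = (6 + o) + 1 = 7 + o)
(f(-7) + 18)*((-5 + 5)*Q) = ((7 - 7) + 18)*((-5 + 5)*2) = (0 + 18)*(0*2) = 18*0 = 0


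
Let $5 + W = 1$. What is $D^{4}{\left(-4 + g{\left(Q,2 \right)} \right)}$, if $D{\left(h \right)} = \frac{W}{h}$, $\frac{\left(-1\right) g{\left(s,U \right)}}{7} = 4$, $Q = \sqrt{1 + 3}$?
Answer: $\frac{1}{4096} \approx 0.00024414$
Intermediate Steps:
$W = -4$ ($W = -5 + 1 = -4$)
$Q = 2$ ($Q = \sqrt{4} = 2$)
$g{\left(s,U \right)} = -28$ ($g{\left(s,U \right)} = \left(-7\right) 4 = -28$)
$D{\left(h \right)} = - \frac{4}{h}$
$D^{4}{\left(-4 + g{\left(Q,2 \right)} \right)} = \left(- \frac{4}{-4 - 28}\right)^{4} = \left(- \frac{4}{-32}\right)^{4} = \left(\left(-4\right) \left(- \frac{1}{32}\right)\right)^{4} = \left(\frac{1}{8}\right)^{4} = \frac{1}{4096}$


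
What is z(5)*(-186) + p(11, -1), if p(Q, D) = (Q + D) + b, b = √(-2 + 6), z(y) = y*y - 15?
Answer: -1848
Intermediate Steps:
z(y) = -15 + y² (z(y) = y² - 15 = -15 + y²)
b = 2 (b = √4 = 2)
p(Q, D) = 2 + D + Q (p(Q, D) = (Q + D) + 2 = (D + Q) + 2 = 2 + D + Q)
z(5)*(-186) + p(11, -1) = (-15 + 5²)*(-186) + (2 - 1 + 11) = (-15 + 25)*(-186) + 12 = 10*(-186) + 12 = -1860 + 12 = -1848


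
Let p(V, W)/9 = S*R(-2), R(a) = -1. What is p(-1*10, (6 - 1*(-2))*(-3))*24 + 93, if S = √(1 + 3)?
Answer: -339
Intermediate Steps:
S = 2 (S = √4 = 2)
p(V, W) = -18 (p(V, W) = 9*(2*(-1)) = 9*(-2) = -18)
p(-1*10, (6 - 1*(-2))*(-3))*24 + 93 = -18*24 + 93 = -432 + 93 = -339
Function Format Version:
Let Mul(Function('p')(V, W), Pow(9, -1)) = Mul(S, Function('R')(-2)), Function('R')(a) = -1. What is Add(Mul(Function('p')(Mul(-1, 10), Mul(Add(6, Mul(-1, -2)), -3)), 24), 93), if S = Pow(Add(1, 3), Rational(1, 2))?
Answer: -339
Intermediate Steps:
S = 2 (S = Pow(4, Rational(1, 2)) = 2)
Function('p')(V, W) = -18 (Function('p')(V, W) = Mul(9, Mul(2, -1)) = Mul(9, -2) = -18)
Add(Mul(Function('p')(Mul(-1, 10), Mul(Add(6, Mul(-1, -2)), -3)), 24), 93) = Add(Mul(-18, 24), 93) = Add(-432, 93) = -339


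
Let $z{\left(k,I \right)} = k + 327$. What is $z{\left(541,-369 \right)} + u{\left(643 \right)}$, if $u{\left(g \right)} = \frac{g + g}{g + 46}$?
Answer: $\frac{599338}{689} \approx 869.87$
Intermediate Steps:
$z{\left(k,I \right)} = 327 + k$
$u{\left(g \right)} = \frac{2 g}{46 + g}$
$z{\left(541,-369 \right)} + u{\left(643 \right)} = \left(327 + 541\right) + 2 \cdot 643 \frac{1}{46 + 643} = 868 + 2 \cdot 643 \cdot \frac{1}{689} = 868 + \frac{1286}{689} = \frac{599338}{689}$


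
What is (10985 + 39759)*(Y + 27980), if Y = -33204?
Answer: -265086656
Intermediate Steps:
(10985 + 39759)*(Y + 27980) = (10985 + 39759)*(-33204 + 27980) = 50744*(-5224) = -265086656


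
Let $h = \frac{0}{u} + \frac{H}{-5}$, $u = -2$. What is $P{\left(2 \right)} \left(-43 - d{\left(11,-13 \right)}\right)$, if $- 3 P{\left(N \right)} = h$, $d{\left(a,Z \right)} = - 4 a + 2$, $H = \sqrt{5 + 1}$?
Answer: $- \frac{\sqrt{6}}{15} \approx -0.1633$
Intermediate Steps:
$H = \sqrt{6} \approx 2.4495$
$d{\left(a,Z \right)} = 2 - 4 a$
$h = - \frac{\sqrt{6}}{5}$ ($h = \frac{0}{-2} + \frac{\sqrt{6}}{-5} = 0 \left(- \frac{1}{2}\right) + \sqrt{6} \left(- \frac{1}{5}\right) = 0 - \frac{\sqrt{6}}{5} = - \frac{\sqrt{6}}{5} \approx -0.4899$)
$P{\left(N \right)} = \frac{\sqrt{6}}{15}$ ($P{\left(N \right)} = - \frac{\left(- \frac{1}{5}\right) \sqrt{6}}{3} = \frac{\sqrt{6}}{15}$)
$P{\left(2 \right)} \left(-43 - d{\left(11,-13 \right)}\right) = \frac{\sqrt{6}}{15} \left(-43 - \left(2 - 44\right)\right) = \frac{\sqrt{6}}{15} \left(-43 - -42\right) = \frac{\sqrt{6}}{15} \left(-43 + 42\right) = \frac{\sqrt{6}}{15} \left(-1\right) = - \frac{\sqrt{6}}{15}$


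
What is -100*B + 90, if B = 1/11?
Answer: 890/11 ≈ 80.909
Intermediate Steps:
B = 1/11 ≈ 0.090909
-100*B + 90 = -100*1/11 + 90 = -100/11 + 90 = 890/11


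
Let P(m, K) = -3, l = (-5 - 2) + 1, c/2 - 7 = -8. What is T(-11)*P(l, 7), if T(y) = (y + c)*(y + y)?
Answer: -858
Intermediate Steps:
c = -2 (c = 14 + 2*(-8) = 14 - 16 = -2)
l = -6 (l = -7 + 1 = -6)
T(y) = 2*y*(-2 + y) (T(y) = (y - 2)*(y + y) = (-2 + y)*(2*y) = 2*y*(-2 + y))
T(-11)*P(l, 7) = (2*(-11)*(-2 - 11))*(-3) = (2*(-11)*(-13))*(-3) = 286*(-3) = -858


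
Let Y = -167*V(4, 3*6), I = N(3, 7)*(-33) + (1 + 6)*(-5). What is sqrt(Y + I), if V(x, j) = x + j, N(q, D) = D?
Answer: 2*I*sqrt(985) ≈ 62.769*I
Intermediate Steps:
V(x, j) = j + x
I = -266 (I = 7*(-33) + (1 + 6)*(-5) = -231 + 7*(-5) = -231 - 35 = -266)
Y = -3674 (Y = -167*(3*6 + 4) = -167*(18 + 4) = -167*22 = -3674)
sqrt(Y + I) = sqrt(-3674 - 266) = sqrt(-3940) = 2*I*sqrt(985)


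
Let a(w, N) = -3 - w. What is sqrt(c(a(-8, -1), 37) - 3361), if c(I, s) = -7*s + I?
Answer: I*sqrt(3615) ≈ 60.125*I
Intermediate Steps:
c(I, s) = I - 7*s
sqrt(c(a(-8, -1), 37) - 3361) = sqrt(((-3 - 1*(-8)) - 7*37) - 3361) = sqrt(((-3 + 8) - 259) - 3361) = sqrt((5 - 259) - 3361) = sqrt(-254 - 3361) = sqrt(-3615) = I*sqrt(3615)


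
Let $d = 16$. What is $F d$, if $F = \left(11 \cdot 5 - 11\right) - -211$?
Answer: $4080$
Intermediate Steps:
$F = 255$ ($F = \left(55 - 11\right) + 211 = 44 + 211 = 255$)
$F d = 255 \cdot 16 = 4080$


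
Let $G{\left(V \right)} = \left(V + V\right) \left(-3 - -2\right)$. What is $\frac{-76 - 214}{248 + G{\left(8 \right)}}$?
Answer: $- \frac{5}{4} \approx -1.25$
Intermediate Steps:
$G{\left(V \right)} = - 2 V$ ($G{\left(V \right)} = 2 V \left(-3 + 2\right) = 2 V \left(-1\right) = - 2 V$)
$\frac{-76 - 214}{248 + G{\left(8 \right)}} = \frac{-76 - 214}{248 - 16} = - \frac{290}{248 - 16} = - \frac{290}{232} = \left(-290\right) \frac{1}{232} = - \frac{5}{4}$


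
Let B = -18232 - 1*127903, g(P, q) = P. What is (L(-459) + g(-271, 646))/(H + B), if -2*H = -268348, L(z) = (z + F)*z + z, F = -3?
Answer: -211328/11961 ≈ -17.668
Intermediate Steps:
L(z) = z + z*(-3 + z) (L(z) = (z - 3)*z + z = (-3 + z)*z + z = z*(-3 + z) + z = z + z*(-3 + z))
H = 134174 (H = -1/2*(-268348) = 134174)
B = -146135 (B = -18232 - 127903 = -146135)
(L(-459) + g(-271, 646))/(H + B) = (-459*(-2 - 459) - 271)/(134174 - 146135) = (-459*(-461) - 271)/(-11961) = (211599 - 271)*(-1/11961) = 211328*(-1/11961) = -211328/11961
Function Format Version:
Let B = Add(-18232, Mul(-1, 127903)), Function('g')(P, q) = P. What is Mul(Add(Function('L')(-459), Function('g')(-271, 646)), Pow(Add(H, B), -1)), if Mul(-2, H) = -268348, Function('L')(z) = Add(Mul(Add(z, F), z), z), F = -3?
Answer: Rational(-211328, 11961) ≈ -17.668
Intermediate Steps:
Function('L')(z) = Add(z, Mul(z, Add(-3, z))) (Function('L')(z) = Add(Mul(Add(z, -3), z), z) = Add(Mul(Add(-3, z), z), z) = Add(Mul(z, Add(-3, z)), z) = Add(z, Mul(z, Add(-3, z))))
H = 134174 (H = Mul(Rational(-1, 2), -268348) = 134174)
B = -146135 (B = Add(-18232, -127903) = -146135)
Mul(Add(Function('L')(-459), Function('g')(-271, 646)), Pow(Add(H, B), -1)) = Mul(Add(Mul(-459, Add(-2, -459)), -271), Pow(Add(134174, -146135), -1)) = Mul(Add(Mul(-459, -461), -271), Pow(-11961, -1)) = Mul(Add(211599, -271), Rational(-1, 11961)) = Mul(211328, Rational(-1, 11961)) = Rational(-211328, 11961)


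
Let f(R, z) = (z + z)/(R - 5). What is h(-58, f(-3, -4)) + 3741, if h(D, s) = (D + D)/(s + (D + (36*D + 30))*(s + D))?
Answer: 451213117/120613 ≈ 3741.0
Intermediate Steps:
f(R, z) = 2*z/(-5 + R) (f(R, z) = (2*z)/(-5 + R) = 2*z/(-5 + R))
h(D, s) = 2*D/(s + (30 + 37*D)*(D + s)) (h(D, s) = (2*D)/(s + (D + (30 + 36*D))*(D + s)) = (2*D)/(s + (30 + 37*D)*(D + s)) = 2*D/(s + (30 + 37*D)*(D + s)))
h(-58, f(-3, -4)) + 3741 = 2*(-58)/(30*(-58) + 31*(2*(-4)/(-5 - 3)) + 37*(-58)**2 + 37*(-58)*(2*(-4)/(-5 - 3))) + 3741 = 2*(-58)/(-1740 + 31*(2*(-4)/(-8)) + 37*3364 + 37*(-58)*(2*(-4)/(-8))) + 3741 = 2*(-58)/(-1740 + 31*(2*(-4)*(-1/8)) + 124468 + 37*(-58)*(2*(-4)*(-1/8))) + 3741 = 2*(-58)/(-1740 + 31*1 + 124468 + 37*(-58)*1) + 3741 = 2*(-58)/(-1740 + 31 + 124468 - 2146) + 3741 = 2*(-58)/120613 + 3741 = 2*(-58)*(1/120613) + 3741 = -116/120613 + 3741 = 451213117/120613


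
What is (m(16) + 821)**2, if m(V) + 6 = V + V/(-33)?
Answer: 751143649/1089 ≈ 6.8976e+5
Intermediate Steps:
m(V) = -6 + 32*V/33 (m(V) = -6 + (V + V/(-33)) = -6 + (V + V*(-1/33)) = -6 + (V - V/33) = -6 + 32*V/33)
(m(16) + 821)**2 = ((-6 + (32/33)*16) + 821)**2 = ((-6 + 512/33) + 821)**2 = (314/33 + 821)**2 = (27407/33)**2 = 751143649/1089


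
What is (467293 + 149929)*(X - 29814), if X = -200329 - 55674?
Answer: -176412540374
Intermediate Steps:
X = -256003
(467293 + 149929)*(X - 29814) = (467293 + 149929)*(-256003 - 29814) = 617222*(-285817) = -176412540374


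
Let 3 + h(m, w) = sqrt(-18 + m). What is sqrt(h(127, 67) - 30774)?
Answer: sqrt(-30777 + sqrt(109)) ≈ 175.4*I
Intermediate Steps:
h(m, w) = -3 + sqrt(-18 + m)
sqrt(h(127, 67) - 30774) = sqrt((-3 + sqrt(-18 + 127)) - 30774) = sqrt((-3 + sqrt(109)) - 30774) = sqrt(-30777 + sqrt(109))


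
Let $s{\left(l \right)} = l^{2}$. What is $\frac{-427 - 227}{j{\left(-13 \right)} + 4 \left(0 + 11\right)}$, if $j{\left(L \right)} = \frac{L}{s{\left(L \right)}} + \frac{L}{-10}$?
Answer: $- \frac{85020}{5879} \approx -14.462$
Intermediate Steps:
$j{\left(L \right)} = \frac{1}{L} - \frac{L}{10}$ ($j{\left(L \right)} = \frac{L}{L^{2}} + \frac{L}{-10} = \frac{L}{L^{2}} + L \left(- \frac{1}{10}\right) = \frac{1}{L} - \frac{L}{10}$)
$\frac{-427 - 227}{j{\left(-13 \right)} + 4 \left(0 + 11\right)} = \frac{-427 - 227}{\left(\frac{1}{-13} - - \frac{13}{10}\right) + 4 \left(0 + 11\right)} = - \frac{654}{\left(- \frac{1}{13} + \frac{13}{10}\right) + 4 \cdot 11} = - \frac{654}{\frac{159}{130} + 44} = - \frac{654}{\frac{5879}{130}} = \left(-654\right) \frac{130}{5879} = - \frac{85020}{5879}$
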